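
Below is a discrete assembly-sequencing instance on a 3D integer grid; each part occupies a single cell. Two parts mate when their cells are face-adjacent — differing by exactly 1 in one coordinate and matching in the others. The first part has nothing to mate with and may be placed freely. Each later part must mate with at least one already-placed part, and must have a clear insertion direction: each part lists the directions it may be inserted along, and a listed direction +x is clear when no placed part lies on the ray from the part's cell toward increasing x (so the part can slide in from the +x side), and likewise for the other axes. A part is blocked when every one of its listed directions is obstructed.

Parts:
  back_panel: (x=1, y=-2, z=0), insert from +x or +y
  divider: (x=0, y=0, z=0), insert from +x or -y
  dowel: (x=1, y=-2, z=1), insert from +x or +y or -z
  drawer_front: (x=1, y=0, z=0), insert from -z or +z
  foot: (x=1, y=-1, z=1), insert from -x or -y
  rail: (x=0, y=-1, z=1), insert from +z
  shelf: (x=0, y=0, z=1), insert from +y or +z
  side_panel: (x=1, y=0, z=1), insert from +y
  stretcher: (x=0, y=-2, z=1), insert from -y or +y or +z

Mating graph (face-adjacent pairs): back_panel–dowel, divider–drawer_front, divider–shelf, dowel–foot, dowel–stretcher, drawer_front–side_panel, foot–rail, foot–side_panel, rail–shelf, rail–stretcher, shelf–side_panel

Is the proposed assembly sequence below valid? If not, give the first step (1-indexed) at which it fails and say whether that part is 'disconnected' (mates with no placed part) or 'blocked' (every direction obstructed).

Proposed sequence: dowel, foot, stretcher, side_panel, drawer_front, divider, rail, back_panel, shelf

Valid

1. dowel@(1, -2, 1) [+x clear] — {dowel}
2. foot@(1, -1, 1) [-x clear] — {dowel, foot}
3. stretcher@(0, -2, 1) [-y clear] — {dowel, foot, stretcher}
4. side_panel@(1, 0, 1) [+y clear] — {dowel, foot, side_panel, stretcher}
5. drawer_front@(1, 0, 0) [-z clear] — {dowel, drawer_front, foot, side_panel, stretcher}
6. divider@(0, 0, 0) [-y clear] — {divider, dowel, drawer_front, foot, side_panel, stretcher}
7. rail@(0, -1, 1) [+z clear] — {divider, dowel, drawer_front, foot, rail, side_panel, stretcher}
8. back_panel@(1, -2, 0) [+x clear] — {back_panel, divider, dowel, drawer_front, foot, rail, side_panel, stretcher}
9. shelf@(0, 0, 1) [+y clear] — {back_panel, divider, dowel, drawer_front, foot, rail, shelf, side_panel, stretcher}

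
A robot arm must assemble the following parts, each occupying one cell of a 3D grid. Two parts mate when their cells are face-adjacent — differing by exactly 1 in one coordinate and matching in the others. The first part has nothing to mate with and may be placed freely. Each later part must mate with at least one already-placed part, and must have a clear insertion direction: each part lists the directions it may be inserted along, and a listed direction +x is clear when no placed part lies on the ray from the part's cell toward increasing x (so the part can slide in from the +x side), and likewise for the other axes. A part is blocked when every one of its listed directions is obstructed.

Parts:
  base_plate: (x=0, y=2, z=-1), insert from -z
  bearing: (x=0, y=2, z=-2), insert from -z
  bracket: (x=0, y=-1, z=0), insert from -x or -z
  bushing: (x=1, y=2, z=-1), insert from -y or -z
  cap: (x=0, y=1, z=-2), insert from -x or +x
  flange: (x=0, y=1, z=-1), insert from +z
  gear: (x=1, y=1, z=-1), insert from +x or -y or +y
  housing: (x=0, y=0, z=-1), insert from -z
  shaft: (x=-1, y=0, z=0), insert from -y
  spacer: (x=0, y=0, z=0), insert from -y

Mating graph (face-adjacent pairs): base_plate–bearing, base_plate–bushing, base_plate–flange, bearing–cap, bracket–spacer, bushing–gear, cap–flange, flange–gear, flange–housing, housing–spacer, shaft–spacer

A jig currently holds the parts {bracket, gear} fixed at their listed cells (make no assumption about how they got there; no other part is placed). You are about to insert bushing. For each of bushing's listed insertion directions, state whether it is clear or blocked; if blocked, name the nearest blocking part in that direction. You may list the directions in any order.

-y: nearest on ray is gear@(1, 1, -1) ⇒ blocked
-z: ray from bushing(1, 2, -1) has no placed part ⇒ clear

-y: blocked by gear; -z: clear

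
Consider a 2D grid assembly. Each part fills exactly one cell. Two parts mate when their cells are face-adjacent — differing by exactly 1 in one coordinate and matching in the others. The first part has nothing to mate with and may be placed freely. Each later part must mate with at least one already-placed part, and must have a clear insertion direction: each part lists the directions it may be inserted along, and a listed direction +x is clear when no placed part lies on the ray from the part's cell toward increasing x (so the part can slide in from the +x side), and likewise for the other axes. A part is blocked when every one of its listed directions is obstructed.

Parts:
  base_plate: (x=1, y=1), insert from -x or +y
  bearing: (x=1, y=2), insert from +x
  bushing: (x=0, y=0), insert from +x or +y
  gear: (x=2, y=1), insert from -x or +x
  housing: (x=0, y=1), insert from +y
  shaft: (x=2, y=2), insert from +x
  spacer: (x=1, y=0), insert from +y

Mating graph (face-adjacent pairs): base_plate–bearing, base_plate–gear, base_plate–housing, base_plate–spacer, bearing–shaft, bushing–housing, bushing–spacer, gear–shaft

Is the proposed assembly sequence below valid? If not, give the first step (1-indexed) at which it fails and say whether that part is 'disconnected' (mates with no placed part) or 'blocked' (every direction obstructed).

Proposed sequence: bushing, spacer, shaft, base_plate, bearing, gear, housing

Invalid at step 3 (disconnected)

1. bushing@(0, 0) [+x clear] — {bushing}
2. spacer@(1, 0) [+y clear] — {bushing, spacer}
3. shaft@(2, 2) — no placed neighbour ⇒ disconnected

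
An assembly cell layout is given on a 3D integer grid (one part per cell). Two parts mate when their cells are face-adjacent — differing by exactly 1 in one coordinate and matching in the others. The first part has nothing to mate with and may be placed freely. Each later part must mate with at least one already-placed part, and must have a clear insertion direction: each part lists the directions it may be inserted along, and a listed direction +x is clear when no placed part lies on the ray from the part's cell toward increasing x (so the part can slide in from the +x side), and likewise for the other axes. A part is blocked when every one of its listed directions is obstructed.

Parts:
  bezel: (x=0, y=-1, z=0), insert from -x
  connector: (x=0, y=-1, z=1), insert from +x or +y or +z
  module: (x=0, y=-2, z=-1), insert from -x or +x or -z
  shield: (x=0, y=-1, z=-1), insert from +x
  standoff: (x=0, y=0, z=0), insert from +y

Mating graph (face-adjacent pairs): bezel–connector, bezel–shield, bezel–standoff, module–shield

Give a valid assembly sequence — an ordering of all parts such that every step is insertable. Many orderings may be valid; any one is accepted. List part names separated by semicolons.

module; shield; bezel; standoff; connector

1. module@(0, -2, -1) [-x clear] — {module}
2. shield@(0, -1, -1) [+x clear] — {module, shield}
3. bezel@(0, -1, 0) [-x clear] — {bezel, module, shield}
4. standoff@(0, 0, 0) [+y clear] — {bezel, module, shield, standoff}
5. connector@(0, -1, 1) [+x clear] — {bezel, connector, module, shield, standoff}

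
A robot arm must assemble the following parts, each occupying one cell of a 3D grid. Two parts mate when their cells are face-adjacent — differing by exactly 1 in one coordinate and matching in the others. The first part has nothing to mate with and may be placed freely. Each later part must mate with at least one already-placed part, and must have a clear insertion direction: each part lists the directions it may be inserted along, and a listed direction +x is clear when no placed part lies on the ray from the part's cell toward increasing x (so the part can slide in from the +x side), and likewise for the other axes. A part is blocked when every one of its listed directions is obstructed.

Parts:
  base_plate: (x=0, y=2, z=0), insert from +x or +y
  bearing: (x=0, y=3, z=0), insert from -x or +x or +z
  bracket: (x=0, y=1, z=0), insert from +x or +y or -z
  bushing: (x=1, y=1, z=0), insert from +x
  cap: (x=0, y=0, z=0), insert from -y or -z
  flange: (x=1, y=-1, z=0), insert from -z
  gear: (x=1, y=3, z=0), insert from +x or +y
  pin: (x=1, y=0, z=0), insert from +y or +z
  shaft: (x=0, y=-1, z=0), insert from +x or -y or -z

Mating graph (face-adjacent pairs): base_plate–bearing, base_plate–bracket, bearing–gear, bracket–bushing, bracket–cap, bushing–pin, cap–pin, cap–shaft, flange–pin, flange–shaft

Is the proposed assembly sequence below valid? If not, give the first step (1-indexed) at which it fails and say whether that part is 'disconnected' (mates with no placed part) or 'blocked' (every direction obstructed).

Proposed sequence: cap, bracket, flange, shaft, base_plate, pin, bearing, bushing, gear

Invalid at step 3 (disconnected)

1. cap@(0, 0, 0) [-y clear] — {cap}
2. bracket@(0, 1, 0) [+x clear] — {bracket, cap}
3. flange@(1, -1, 0) — no placed neighbour ⇒ disconnected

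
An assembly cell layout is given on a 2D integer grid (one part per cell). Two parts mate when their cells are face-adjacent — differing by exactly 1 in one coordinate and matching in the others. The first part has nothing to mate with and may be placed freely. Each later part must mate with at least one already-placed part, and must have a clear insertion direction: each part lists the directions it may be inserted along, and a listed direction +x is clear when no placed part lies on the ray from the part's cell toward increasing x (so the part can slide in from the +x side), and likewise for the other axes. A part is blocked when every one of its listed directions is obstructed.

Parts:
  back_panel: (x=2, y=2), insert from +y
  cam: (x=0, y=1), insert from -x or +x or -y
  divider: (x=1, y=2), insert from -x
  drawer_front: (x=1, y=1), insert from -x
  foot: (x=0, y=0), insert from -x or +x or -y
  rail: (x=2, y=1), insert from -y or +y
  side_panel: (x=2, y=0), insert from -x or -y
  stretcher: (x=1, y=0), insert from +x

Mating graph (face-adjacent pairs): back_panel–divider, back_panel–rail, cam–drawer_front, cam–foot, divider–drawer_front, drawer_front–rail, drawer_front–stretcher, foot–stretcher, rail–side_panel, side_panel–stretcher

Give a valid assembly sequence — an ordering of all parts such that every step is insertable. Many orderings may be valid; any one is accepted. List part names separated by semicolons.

1. divider@(1, 2) [-x clear] — {divider}
2. drawer_front@(1, 1) [-x clear] — {divider, drawer_front}
3. cam@(0, 1) [-x clear] — {cam, divider, drawer_front}
4. back_panel@(2, 2) [+y clear] — {back_panel, cam, divider, drawer_front}
5. foot@(0, 0) [-x clear] — {back_panel, cam, divider, drawer_front, foot}
6. rail@(2, 1) [-y clear] — {back_panel, cam, divider, drawer_front, foot, rail}
7. stretcher@(1, 0) [+x clear] — {back_panel, cam, divider, drawer_front, foot, rail, stretcher}
8. side_panel@(2, 0) [-y clear] — {back_panel, cam, divider, drawer_front, foot, rail, side_panel, stretcher}

divider; drawer_front; cam; back_panel; foot; rail; stretcher; side_panel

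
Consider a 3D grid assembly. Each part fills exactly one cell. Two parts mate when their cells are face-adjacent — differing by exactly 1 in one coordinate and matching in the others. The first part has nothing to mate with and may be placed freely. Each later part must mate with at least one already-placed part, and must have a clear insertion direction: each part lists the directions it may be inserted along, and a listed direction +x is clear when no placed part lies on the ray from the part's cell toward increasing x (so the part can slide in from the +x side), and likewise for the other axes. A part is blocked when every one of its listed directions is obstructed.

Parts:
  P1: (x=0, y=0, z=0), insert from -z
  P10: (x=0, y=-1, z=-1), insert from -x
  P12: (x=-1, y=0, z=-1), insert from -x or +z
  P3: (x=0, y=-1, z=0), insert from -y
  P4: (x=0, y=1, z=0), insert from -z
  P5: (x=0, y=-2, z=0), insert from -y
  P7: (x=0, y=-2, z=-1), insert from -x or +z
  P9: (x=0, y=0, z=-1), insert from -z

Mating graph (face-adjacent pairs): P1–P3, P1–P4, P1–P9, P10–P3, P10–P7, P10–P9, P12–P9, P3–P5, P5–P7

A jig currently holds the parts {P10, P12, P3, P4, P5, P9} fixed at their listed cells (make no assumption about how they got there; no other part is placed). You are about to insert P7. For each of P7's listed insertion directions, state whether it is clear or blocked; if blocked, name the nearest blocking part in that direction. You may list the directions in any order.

-x: ray from P7(0, -2, -1) has no placed part ⇒ clear
+z: nearest on ray is P5@(0, -2, 0) ⇒ blocked

+z: blocked by P5; -x: clear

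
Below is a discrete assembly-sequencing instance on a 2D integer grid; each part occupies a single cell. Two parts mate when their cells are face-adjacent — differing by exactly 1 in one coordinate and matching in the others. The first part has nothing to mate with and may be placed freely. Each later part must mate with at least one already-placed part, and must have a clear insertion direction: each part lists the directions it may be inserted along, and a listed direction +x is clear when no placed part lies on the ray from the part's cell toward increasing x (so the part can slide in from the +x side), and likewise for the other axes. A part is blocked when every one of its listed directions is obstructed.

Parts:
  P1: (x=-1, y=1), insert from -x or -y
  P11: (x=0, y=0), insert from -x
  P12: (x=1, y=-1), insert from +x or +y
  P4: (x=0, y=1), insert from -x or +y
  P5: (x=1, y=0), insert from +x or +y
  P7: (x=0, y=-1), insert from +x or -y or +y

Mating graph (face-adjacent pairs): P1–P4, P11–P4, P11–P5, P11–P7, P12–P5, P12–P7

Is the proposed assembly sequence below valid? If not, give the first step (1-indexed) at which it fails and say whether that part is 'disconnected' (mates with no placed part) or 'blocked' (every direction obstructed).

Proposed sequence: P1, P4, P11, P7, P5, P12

1. P1@(-1, 1) [-x clear] — {P1}
2. P4@(0, 1) [+y clear] — {P1, P4}
3. P11@(0, 0) [-x clear] — {P1, P11, P4}
4. P7@(0, -1) [+x clear] — {P1, P11, P4, P7}
5. P5@(1, 0) [+x clear] — {P1, P11, P4, P5, P7}
6. P12@(1, -1) [+x clear] — {P1, P11, P12, P4, P5, P7}

Valid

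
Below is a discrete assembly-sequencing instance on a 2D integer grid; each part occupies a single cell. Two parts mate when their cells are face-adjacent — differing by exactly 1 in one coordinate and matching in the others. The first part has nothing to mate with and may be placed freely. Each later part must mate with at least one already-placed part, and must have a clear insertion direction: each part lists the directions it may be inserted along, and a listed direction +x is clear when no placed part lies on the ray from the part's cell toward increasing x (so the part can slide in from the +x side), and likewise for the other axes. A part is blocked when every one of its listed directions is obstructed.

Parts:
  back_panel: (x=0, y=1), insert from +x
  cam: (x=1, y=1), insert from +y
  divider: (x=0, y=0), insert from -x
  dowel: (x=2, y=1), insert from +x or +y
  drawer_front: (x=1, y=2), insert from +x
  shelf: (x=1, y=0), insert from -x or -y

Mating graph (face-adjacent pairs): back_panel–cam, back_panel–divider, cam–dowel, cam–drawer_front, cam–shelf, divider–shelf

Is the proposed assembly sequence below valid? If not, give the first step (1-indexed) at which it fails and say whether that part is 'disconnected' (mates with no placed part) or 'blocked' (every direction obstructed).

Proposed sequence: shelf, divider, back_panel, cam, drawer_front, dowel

1. shelf@(1, 0) [-x clear] — {shelf}
2. divider@(0, 0) [-x clear] — {divider, shelf}
3. back_panel@(0, 1) [+x clear] — {back_panel, divider, shelf}
4. cam@(1, 1) [+y clear] — {back_panel, cam, divider, shelf}
5. drawer_front@(1, 2) [+x clear] — {back_panel, cam, divider, drawer_front, shelf}
6. dowel@(2, 1) [+x clear] — {back_panel, cam, divider, dowel, drawer_front, shelf}

Valid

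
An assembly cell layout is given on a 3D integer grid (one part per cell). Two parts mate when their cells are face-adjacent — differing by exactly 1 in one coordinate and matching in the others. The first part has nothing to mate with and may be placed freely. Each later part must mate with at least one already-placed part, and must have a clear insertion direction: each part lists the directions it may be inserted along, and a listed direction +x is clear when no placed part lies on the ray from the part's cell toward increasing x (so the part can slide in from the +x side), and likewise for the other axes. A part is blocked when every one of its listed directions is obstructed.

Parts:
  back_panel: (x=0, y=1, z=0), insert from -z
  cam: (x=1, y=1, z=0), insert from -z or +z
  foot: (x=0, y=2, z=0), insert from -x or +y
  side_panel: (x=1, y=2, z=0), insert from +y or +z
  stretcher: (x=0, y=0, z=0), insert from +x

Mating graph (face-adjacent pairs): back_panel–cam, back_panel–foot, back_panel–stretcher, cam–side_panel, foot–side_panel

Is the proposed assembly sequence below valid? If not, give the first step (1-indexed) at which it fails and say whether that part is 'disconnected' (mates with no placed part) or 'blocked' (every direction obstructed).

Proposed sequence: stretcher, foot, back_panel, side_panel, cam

Invalid at step 2 (disconnected)

1. stretcher@(0, 0, 0) [+x clear] — {stretcher}
2. foot@(0, 2, 0) — no placed neighbour ⇒ disconnected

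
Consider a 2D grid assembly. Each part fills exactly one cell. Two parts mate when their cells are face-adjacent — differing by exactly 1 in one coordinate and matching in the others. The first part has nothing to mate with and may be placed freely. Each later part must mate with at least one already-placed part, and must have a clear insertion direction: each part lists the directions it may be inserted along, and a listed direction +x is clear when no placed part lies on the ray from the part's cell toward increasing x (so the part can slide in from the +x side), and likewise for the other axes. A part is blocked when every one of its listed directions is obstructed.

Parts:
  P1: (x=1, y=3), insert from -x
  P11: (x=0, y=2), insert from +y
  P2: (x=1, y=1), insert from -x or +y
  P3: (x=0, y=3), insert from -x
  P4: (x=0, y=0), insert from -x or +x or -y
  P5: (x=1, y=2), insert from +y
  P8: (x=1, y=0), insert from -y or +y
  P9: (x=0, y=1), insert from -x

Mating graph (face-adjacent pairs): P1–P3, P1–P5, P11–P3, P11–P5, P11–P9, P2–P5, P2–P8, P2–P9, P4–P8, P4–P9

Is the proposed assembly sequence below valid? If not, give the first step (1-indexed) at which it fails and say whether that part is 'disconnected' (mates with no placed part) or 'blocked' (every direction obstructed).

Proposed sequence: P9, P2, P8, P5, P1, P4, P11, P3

1. P9@(0, 1) [-x clear] — {P9}
2. P2@(1, 1) [+y clear] — {P2, P9}
3. P8@(1, 0) [-y clear] — {P2, P8, P9}
4. P5@(1, 2) [+y clear] — {P2, P5, P8, P9}
5. P1@(1, 3) [-x clear] — {P1, P2, P5, P8, P9}
6. P4@(0, 0) [-x clear] — {P1, P2, P4, P5, P8, P9}
7. P11@(0, 2) [+y clear] — {P1, P11, P2, P4, P5, P8, P9}
8. P3@(0, 3) [-x clear] — {P1, P11, P2, P3, P4, P5, P8, P9}

Valid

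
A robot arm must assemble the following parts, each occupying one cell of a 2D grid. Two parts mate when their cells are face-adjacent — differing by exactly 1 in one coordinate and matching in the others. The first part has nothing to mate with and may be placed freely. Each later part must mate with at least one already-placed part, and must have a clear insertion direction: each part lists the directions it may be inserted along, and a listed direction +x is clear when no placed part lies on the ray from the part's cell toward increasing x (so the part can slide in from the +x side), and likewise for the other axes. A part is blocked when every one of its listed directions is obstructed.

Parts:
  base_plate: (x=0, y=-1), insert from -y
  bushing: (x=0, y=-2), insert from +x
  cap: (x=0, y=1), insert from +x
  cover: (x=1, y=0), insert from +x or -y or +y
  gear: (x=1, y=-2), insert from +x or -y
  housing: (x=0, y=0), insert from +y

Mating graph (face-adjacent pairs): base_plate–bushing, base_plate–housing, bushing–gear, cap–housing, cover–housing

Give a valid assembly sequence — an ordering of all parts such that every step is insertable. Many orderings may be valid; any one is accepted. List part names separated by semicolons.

base_plate; housing; cap; cover; bushing; gear

1. base_plate@(0, -1) [-y clear] — {base_plate}
2. housing@(0, 0) [+y clear] — {base_plate, housing}
3. cap@(0, 1) [+x clear] — {base_plate, cap, housing}
4. cover@(1, 0) [+x clear] — {base_plate, cap, cover, housing}
5. bushing@(0, -2) [+x clear] — {base_plate, bushing, cap, cover, housing}
6. gear@(1, -2) [+x clear] — {base_plate, bushing, cap, cover, gear, housing}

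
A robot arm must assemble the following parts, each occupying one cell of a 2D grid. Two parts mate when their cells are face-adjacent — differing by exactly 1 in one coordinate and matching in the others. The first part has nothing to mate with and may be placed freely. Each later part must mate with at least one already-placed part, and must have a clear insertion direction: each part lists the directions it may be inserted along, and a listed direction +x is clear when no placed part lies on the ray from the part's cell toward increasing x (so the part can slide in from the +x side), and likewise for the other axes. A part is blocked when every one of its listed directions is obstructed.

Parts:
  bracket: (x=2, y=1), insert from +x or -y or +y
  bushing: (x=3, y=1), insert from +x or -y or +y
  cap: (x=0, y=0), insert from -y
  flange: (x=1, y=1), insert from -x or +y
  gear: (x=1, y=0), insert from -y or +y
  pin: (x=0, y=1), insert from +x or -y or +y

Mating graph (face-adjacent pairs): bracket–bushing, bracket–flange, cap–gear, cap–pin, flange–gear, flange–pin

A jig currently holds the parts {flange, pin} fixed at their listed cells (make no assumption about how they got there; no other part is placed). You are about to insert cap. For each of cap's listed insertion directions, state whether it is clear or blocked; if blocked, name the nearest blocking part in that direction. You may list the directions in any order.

-y: ray from cap(0, 0) has no placed part ⇒ clear

-y: clear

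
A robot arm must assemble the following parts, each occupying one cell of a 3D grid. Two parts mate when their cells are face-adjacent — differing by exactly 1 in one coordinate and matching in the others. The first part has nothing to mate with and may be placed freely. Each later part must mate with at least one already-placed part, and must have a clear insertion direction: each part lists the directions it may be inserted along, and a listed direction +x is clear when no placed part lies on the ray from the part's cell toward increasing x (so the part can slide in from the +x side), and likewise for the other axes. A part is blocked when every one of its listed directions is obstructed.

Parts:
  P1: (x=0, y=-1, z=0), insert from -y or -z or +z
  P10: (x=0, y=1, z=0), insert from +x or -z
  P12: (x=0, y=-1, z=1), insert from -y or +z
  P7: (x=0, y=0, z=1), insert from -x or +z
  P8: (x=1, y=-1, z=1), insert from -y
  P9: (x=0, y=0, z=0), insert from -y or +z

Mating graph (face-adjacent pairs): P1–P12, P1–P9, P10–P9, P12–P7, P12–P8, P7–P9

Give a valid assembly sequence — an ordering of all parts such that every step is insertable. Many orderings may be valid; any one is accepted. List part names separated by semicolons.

1. P8@(1, -1, 1) [-y clear] — {P8}
2. P12@(0, -1, 1) [-y clear] — {P12, P8}
3. P7@(0, 0, 1) [-x clear] — {P12, P7, P8}
4. P9@(0, 0, 0) [-y clear] — {P12, P7, P8, P9}
5. P1@(0, -1, 0) [-y clear] — {P1, P12, P7, P8, P9}
6. P10@(0, 1, 0) [+x clear] — {P1, P10, P12, P7, P8, P9}

P8; P12; P7; P9; P1; P10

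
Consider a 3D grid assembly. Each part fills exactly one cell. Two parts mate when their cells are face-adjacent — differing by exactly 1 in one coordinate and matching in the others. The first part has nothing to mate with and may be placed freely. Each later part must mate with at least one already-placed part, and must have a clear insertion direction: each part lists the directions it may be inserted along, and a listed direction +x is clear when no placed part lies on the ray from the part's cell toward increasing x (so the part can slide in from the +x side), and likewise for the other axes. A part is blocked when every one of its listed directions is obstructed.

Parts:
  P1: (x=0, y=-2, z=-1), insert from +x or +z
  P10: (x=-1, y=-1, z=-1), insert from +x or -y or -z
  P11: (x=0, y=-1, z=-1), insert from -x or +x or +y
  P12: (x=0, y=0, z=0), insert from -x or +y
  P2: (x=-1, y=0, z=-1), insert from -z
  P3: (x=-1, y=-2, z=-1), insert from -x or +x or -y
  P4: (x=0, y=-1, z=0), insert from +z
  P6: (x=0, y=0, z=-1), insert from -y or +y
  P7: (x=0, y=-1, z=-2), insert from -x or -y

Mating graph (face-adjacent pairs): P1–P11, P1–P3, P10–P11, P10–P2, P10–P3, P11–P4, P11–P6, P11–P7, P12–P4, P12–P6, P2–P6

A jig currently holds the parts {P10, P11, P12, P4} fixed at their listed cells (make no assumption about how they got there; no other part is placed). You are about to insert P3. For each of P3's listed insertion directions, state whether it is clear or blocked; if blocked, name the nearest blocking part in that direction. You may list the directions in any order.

+x: clear; -x: clear; -y: clear

-x: ray from P3(-1, -2, -1) has no placed part ⇒ clear
+x: ray from P3(-1, -2, -1) has no placed part ⇒ clear
-y: ray from P3(-1, -2, -1) has no placed part ⇒ clear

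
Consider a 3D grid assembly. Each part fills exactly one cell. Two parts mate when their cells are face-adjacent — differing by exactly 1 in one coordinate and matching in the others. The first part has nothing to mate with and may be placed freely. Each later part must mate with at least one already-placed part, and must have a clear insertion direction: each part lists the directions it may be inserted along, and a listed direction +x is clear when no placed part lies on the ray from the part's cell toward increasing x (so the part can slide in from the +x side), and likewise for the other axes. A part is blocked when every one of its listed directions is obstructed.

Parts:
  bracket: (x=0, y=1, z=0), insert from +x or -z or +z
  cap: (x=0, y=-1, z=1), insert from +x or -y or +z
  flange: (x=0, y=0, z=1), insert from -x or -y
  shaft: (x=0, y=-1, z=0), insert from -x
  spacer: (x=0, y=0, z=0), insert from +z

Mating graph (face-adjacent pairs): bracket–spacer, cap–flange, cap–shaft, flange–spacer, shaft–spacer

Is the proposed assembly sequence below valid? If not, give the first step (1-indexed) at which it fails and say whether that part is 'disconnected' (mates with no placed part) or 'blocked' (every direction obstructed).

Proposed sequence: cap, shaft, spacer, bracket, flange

1. cap@(0, -1, 1) [+x clear] — {cap}
2. shaft@(0, -1, 0) [-x clear] — {cap, shaft}
3. spacer@(0, 0, 0) [+z clear] — {cap, shaft, spacer}
4. bracket@(0, 1, 0) [+x clear] — {bracket, cap, shaft, spacer}
5. flange@(0, 0, 1) [-x clear] — {bracket, cap, flange, shaft, spacer}

Valid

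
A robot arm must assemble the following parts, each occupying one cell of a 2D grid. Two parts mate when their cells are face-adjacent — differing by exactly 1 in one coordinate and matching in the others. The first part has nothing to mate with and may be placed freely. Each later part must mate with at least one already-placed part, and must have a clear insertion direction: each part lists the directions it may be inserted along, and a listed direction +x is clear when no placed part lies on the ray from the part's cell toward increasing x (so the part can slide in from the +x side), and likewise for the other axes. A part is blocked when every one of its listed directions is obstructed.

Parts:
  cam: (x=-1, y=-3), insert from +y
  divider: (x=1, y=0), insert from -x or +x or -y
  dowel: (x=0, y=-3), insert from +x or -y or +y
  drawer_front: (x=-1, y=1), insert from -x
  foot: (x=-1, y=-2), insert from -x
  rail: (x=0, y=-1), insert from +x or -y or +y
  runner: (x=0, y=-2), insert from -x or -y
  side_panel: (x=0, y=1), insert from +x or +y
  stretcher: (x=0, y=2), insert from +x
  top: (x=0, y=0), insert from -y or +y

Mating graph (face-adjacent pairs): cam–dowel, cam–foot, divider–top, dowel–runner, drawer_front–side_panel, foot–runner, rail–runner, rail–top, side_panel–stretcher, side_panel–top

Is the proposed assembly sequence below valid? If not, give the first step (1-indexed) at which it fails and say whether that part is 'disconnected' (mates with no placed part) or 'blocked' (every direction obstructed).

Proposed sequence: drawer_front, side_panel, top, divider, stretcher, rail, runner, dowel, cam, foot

Invalid at step 9 (blocked)

1. drawer_front@(-1, 1) [-x clear] — {drawer_front}
2. side_panel@(0, 1) [+x clear] — {drawer_front, side_panel}
3. top@(0, 0) [-y clear] — {drawer_front, side_panel, top}
4. divider@(1, 0) [+x clear] — {divider, drawer_front, side_panel, top}
5. stretcher@(0, 2) [+x clear] — {divider, drawer_front, side_panel, stretcher, top}
6. rail@(0, -1) [+x clear] — {divider, drawer_front, rail, side_panel, stretcher, top}
7. runner@(0, -2) [-x clear] — {divider, drawer_front, rail, runner, side_panel, stretcher, top}
8. dowel@(0, -3) [+x clear] — {divider, dowel, drawer_front, rail, runner, side_panel, stretcher, top}
9. cam@(-1, -3) — +y all obstructed ⇒ blocked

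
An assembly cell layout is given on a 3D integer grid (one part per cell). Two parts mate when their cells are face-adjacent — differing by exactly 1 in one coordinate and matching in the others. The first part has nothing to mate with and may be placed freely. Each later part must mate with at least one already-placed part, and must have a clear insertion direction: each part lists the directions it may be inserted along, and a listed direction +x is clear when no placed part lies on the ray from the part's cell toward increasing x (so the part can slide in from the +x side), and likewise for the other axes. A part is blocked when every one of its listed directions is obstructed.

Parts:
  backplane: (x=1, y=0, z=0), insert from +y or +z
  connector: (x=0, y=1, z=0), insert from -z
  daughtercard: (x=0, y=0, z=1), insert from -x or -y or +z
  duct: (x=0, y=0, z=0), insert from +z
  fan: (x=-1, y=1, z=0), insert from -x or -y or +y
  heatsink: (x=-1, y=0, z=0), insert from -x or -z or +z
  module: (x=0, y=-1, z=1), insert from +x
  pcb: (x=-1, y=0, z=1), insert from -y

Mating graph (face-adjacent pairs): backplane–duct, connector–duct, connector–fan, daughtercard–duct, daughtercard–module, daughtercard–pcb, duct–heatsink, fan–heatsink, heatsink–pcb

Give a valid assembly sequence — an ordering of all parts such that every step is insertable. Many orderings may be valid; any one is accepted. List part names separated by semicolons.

backplane; duct; daughtercard; module; connector; fan; heatsink; pcb

1. backplane@(1, 0, 0) [+y clear] — {backplane}
2. duct@(0, 0, 0) [+z clear] — {backplane, duct}
3. daughtercard@(0, 0, 1) [-x clear] — {backplane, daughtercard, duct}
4. module@(0, -1, 1) [+x clear] — {backplane, daughtercard, duct, module}
5. connector@(0, 1, 0) [-z clear] — {backplane, connector, daughtercard, duct, module}
6. fan@(-1, 1, 0) [-x clear] — {backplane, connector, daughtercard, duct, fan, module}
7. heatsink@(-1, 0, 0) [-x clear] — {backplane, connector, daughtercard, duct, fan, heatsink, module}
8. pcb@(-1, 0, 1) [-y clear] — {backplane, connector, daughtercard, duct, fan, heatsink, module, pcb}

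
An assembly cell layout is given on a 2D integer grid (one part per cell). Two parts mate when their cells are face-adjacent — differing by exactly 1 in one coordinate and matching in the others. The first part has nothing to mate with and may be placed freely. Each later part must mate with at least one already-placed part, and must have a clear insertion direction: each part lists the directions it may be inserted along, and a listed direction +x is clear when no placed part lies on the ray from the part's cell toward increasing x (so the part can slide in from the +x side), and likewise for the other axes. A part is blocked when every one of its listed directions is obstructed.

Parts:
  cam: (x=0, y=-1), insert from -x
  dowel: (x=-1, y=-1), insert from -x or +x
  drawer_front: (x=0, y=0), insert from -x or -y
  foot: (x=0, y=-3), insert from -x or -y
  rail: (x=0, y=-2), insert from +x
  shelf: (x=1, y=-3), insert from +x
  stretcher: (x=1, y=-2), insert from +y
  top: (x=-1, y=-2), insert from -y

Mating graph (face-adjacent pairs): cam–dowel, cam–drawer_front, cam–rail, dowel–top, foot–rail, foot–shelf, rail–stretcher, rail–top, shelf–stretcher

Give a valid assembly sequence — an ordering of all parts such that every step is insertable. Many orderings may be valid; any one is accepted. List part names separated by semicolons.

1. shelf@(1, -3) [+x clear] — {shelf}
2. foot@(0, -3) [-x clear] — {foot, shelf}
3. rail@(0, -2) [+x clear] — {foot, rail, shelf}
4. stretcher@(1, -2) [+y clear] — {foot, rail, shelf, stretcher}
5. top@(-1, -2) [-y clear] — {foot, rail, shelf, stretcher, top}
6. cam@(0, -1) [-x clear] — {cam, foot, rail, shelf, stretcher, top}
7. dowel@(-1, -1) [-x clear] — {cam, dowel, foot, rail, shelf, stretcher, top}
8. drawer_front@(0, 0) [-x clear] — {cam, dowel, drawer_front, foot, rail, shelf, stretcher, top}

shelf; foot; rail; stretcher; top; cam; dowel; drawer_front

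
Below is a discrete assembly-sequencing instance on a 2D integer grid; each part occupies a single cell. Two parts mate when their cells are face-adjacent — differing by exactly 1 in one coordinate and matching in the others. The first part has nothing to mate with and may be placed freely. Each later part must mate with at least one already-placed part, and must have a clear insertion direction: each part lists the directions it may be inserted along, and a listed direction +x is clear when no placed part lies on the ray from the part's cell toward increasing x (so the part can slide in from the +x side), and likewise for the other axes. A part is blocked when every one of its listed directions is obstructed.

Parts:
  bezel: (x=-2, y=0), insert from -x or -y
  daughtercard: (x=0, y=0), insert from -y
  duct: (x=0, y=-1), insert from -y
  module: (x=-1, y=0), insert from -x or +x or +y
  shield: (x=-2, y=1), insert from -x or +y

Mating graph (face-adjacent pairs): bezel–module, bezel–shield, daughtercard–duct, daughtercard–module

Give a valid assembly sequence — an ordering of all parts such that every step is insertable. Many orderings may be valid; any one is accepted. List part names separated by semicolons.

bezel; shield; module; daughtercard; duct

1. bezel@(-2, 0) [-x clear] — {bezel}
2. shield@(-2, 1) [-x clear] — {bezel, shield}
3. module@(-1, 0) [+x clear] — {bezel, module, shield}
4. daughtercard@(0, 0) [-y clear] — {bezel, daughtercard, module, shield}
5. duct@(0, -1) [-y clear] — {bezel, daughtercard, duct, module, shield}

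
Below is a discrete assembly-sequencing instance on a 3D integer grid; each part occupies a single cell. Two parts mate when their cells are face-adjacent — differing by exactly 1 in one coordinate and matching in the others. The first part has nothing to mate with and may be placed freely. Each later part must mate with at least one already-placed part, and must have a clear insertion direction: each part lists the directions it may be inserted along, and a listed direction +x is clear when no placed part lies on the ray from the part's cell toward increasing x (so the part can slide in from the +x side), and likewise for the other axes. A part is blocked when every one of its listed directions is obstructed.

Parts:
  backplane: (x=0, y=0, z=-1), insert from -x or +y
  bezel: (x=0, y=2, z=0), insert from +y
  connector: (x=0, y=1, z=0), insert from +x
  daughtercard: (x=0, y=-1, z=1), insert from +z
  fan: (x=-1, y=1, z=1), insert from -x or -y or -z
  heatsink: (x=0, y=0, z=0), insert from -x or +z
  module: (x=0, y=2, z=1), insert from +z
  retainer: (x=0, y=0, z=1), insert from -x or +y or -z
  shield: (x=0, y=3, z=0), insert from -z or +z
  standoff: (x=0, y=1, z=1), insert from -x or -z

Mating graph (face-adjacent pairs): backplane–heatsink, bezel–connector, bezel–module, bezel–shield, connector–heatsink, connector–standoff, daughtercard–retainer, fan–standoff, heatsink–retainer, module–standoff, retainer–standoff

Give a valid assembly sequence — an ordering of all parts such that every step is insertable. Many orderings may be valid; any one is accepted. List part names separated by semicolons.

1. bezel@(0, 2, 0) [+y clear] — {bezel}
2. shield@(0, 3, 0) [-z clear] — {bezel, shield}
3. connector@(0, 1, 0) [+x clear] — {bezel, connector, shield}
4. module@(0, 2, 1) [+z clear] — {bezel, connector, module, shield}
5. heatsink@(0, 0, 0) [-x clear] — {bezel, connector, heatsink, module, shield}
6. backplane@(0, 0, -1) [-x clear] — {backplane, bezel, connector, heatsink, module, shield}
7. retainer@(0, 0, 1) [-x clear] — {backplane, bezel, connector, heatsink, module, retainer, shield}
8. daughtercard@(0, -1, 1) [+z clear] — {backplane, bezel, connector, daughtercard, heatsink, module, retainer, shield}
9. standoff@(0, 1, 1) [-x clear] — {backplane, bezel, connector, daughtercard, heatsink, module, retainer, shield, standoff}
10. fan@(-1, 1, 1) [-x clear] — {backplane, bezel, connector, daughtercard, fan, heatsink, module, retainer, shield, standoff}

bezel; shield; connector; module; heatsink; backplane; retainer; daughtercard; standoff; fan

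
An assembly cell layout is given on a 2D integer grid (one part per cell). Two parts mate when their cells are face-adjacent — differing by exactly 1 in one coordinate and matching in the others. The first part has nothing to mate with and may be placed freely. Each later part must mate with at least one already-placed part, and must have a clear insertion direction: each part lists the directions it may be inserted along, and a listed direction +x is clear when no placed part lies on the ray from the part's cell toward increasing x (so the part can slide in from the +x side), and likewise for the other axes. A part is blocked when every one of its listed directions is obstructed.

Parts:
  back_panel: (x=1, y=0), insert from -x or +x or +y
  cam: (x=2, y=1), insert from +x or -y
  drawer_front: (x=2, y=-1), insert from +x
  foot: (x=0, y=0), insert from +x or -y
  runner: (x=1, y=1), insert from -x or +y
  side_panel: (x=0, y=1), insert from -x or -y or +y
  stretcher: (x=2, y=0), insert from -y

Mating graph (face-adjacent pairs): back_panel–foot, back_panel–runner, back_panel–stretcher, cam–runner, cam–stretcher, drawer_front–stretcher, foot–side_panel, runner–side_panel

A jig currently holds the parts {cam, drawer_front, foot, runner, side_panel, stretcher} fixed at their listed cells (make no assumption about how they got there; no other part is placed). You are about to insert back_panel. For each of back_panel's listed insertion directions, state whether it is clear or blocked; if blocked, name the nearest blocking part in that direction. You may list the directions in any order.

+x: blocked by stretcher; +y: blocked by runner; -x: blocked by foot

-x: nearest on ray is foot@(0, 0) ⇒ blocked
+x: nearest on ray is stretcher@(2, 0) ⇒ blocked
+y: nearest on ray is runner@(1, 1) ⇒ blocked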